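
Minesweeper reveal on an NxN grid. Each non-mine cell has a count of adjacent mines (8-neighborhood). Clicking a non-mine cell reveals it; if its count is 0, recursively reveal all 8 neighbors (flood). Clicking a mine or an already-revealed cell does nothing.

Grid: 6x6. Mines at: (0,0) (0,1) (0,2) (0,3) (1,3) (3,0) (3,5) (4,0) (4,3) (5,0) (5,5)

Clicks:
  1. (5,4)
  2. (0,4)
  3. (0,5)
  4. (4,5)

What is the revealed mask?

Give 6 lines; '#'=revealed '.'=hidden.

Answer: ....##
....##
....##
......
.....#
....#.

Derivation:
Click 1 (5,4) count=2: revealed 1 new [(5,4)] -> total=1
Click 2 (0,4) count=2: revealed 1 new [(0,4)] -> total=2
Click 3 (0,5) count=0: revealed 5 new [(0,5) (1,4) (1,5) (2,4) (2,5)] -> total=7
Click 4 (4,5) count=2: revealed 1 new [(4,5)] -> total=8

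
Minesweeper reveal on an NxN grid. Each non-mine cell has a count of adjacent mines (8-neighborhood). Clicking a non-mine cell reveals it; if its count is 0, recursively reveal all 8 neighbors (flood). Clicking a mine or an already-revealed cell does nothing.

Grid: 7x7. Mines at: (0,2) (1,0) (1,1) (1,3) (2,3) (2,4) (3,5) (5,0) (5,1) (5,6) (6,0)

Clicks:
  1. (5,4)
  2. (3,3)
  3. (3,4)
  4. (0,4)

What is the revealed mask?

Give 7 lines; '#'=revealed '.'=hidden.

Click 1 (5,4) count=0: revealed 15 new [(3,2) (3,3) (3,4) (4,2) (4,3) (4,4) (4,5) (5,2) (5,3) (5,4) (5,5) (6,2) (6,3) (6,4) (6,5)] -> total=15
Click 2 (3,3) count=2: revealed 0 new [(none)] -> total=15
Click 3 (3,4) count=3: revealed 0 new [(none)] -> total=15
Click 4 (0,4) count=1: revealed 1 new [(0,4)] -> total=16

Answer: ....#..
.......
.......
..###..
..####.
..####.
..####.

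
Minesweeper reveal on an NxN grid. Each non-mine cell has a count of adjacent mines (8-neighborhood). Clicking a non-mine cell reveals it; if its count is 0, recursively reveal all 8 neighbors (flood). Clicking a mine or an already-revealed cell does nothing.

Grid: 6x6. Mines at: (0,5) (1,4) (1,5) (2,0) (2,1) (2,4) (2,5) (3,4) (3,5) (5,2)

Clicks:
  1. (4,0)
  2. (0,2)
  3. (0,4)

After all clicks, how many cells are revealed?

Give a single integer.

Click 1 (4,0) count=0: revealed 6 new [(3,0) (3,1) (4,0) (4,1) (5,0) (5,1)] -> total=6
Click 2 (0,2) count=0: revealed 8 new [(0,0) (0,1) (0,2) (0,3) (1,0) (1,1) (1,2) (1,3)] -> total=14
Click 3 (0,4) count=3: revealed 1 new [(0,4)] -> total=15

Answer: 15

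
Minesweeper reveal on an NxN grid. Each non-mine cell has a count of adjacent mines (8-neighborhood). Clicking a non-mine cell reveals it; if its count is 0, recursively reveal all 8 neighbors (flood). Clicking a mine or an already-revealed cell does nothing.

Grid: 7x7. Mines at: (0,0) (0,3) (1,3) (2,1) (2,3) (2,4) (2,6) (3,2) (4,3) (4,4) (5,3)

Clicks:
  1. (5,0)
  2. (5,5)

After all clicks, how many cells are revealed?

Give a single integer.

Click 1 (5,0) count=0: revealed 11 new [(3,0) (3,1) (4,0) (4,1) (4,2) (5,0) (5,1) (5,2) (6,0) (6,1) (6,2)] -> total=11
Click 2 (5,5) count=1: revealed 1 new [(5,5)] -> total=12

Answer: 12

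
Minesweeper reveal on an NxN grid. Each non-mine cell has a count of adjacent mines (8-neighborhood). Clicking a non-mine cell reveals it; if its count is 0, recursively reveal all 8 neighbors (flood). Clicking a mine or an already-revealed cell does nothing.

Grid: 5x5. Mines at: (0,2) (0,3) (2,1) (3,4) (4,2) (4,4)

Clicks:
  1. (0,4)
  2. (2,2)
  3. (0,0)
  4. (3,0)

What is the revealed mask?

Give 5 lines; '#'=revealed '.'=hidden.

Click 1 (0,4) count=1: revealed 1 new [(0,4)] -> total=1
Click 2 (2,2) count=1: revealed 1 new [(2,2)] -> total=2
Click 3 (0,0) count=0: revealed 4 new [(0,0) (0,1) (1,0) (1,1)] -> total=6
Click 4 (3,0) count=1: revealed 1 new [(3,0)] -> total=7

Answer: ##..#
##...
..#..
#....
.....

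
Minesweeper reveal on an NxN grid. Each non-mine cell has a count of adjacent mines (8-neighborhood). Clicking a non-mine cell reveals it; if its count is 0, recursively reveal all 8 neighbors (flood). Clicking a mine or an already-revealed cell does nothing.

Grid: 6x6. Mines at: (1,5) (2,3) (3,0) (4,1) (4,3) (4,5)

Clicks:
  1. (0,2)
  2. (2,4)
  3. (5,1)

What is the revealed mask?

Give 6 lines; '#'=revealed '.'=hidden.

Click 1 (0,2) count=0: revealed 13 new [(0,0) (0,1) (0,2) (0,3) (0,4) (1,0) (1,1) (1,2) (1,3) (1,4) (2,0) (2,1) (2,2)] -> total=13
Click 2 (2,4) count=2: revealed 1 new [(2,4)] -> total=14
Click 3 (5,1) count=1: revealed 1 new [(5,1)] -> total=15

Answer: #####.
#####.
###.#.
......
......
.#....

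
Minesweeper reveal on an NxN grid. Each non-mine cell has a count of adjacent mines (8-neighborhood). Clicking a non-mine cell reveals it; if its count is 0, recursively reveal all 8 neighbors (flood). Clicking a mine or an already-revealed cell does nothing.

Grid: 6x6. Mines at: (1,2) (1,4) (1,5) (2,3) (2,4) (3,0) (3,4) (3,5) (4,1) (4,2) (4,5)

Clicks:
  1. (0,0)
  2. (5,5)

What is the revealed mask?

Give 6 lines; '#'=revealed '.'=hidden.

Click 1 (0,0) count=0: revealed 6 new [(0,0) (0,1) (1,0) (1,1) (2,0) (2,1)] -> total=6
Click 2 (5,5) count=1: revealed 1 new [(5,5)] -> total=7

Answer: ##....
##....
##....
......
......
.....#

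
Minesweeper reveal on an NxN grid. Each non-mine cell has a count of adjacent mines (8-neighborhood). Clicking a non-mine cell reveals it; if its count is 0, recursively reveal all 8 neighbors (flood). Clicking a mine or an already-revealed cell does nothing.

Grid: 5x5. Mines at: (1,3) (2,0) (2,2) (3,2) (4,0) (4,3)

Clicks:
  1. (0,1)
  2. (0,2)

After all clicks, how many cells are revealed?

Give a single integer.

Answer: 6

Derivation:
Click 1 (0,1) count=0: revealed 6 new [(0,0) (0,1) (0,2) (1,0) (1,1) (1,2)] -> total=6
Click 2 (0,2) count=1: revealed 0 new [(none)] -> total=6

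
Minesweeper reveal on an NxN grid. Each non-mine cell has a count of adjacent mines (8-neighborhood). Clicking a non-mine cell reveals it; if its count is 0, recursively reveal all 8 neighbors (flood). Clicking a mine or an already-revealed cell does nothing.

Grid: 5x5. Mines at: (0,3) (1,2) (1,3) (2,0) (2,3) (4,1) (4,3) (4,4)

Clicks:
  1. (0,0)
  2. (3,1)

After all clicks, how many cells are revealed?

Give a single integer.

Answer: 5

Derivation:
Click 1 (0,0) count=0: revealed 4 new [(0,0) (0,1) (1,0) (1,1)] -> total=4
Click 2 (3,1) count=2: revealed 1 new [(3,1)] -> total=5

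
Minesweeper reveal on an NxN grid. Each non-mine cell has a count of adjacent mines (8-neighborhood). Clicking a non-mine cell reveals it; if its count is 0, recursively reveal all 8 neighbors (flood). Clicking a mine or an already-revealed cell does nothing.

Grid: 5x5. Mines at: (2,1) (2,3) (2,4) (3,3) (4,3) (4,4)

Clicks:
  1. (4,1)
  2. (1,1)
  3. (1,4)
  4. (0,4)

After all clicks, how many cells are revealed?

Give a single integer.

Click 1 (4,1) count=0: revealed 6 new [(3,0) (3,1) (3,2) (4,0) (4,1) (4,2)] -> total=6
Click 2 (1,1) count=1: revealed 1 new [(1,1)] -> total=7
Click 3 (1,4) count=2: revealed 1 new [(1,4)] -> total=8
Click 4 (0,4) count=0: revealed 8 new [(0,0) (0,1) (0,2) (0,3) (0,4) (1,0) (1,2) (1,3)] -> total=16

Answer: 16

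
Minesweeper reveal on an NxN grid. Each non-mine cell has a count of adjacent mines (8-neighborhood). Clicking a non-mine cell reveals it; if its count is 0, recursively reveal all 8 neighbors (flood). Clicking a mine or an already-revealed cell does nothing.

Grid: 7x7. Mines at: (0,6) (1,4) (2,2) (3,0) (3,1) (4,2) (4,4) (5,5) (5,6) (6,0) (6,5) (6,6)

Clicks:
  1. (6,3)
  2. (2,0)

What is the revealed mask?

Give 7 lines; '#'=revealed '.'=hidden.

Answer: .......
.......
#......
.......
.......
.####..
.####..

Derivation:
Click 1 (6,3) count=0: revealed 8 new [(5,1) (5,2) (5,3) (5,4) (6,1) (6,2) (6,3) (6,4)] -> total=8
Click 2 (2,0) count=2: revealed 1 new [(2,0)] -> total=9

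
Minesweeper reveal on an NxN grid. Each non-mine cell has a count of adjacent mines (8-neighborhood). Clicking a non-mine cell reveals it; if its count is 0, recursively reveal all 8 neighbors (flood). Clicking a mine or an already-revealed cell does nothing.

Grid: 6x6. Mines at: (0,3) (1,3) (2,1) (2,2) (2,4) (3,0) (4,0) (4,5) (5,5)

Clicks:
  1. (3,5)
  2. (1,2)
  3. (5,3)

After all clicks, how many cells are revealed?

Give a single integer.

Answer: 14

Derivation:
Click 1 (3,5) count=2: revealed 1 new [(3,5)] -> total=1
Click 2 (1,2) count=4: revealed 1 new [(1,2)] -> total=2
Click 3 (5,3) count=0: revealed 12 new [(3,1) (3,2) (3,3) (3,4) (4,1) (4,2) (4,3) (4,4) (5,1) (5,2) (5,3) (5,4)] -> total=14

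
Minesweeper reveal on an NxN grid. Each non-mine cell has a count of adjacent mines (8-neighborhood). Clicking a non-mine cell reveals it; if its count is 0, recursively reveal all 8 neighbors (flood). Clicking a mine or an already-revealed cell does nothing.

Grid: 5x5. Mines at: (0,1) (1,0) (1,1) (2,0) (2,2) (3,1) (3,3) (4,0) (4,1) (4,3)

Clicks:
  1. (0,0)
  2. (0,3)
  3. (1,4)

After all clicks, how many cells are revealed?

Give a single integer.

Answer: 9

Derivation:
Click 1 (0,0) count=3: revealed 1 new [(0,0)] -> total=1
Click 2 (0,3) count=0: revealed 8 new [(0,2) (0,3) (0,4) (1,2) (1,3) (1,4) (2,3) (2,4)] -> total=9
Click 3 (1,4) count=0: revealed 0 new [(none)] -> total=9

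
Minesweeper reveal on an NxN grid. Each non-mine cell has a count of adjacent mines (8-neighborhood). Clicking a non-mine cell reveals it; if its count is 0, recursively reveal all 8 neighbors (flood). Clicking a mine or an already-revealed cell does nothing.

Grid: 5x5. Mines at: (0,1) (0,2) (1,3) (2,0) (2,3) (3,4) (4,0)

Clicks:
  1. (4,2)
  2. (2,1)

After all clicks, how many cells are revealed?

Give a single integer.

Answer: 7

Derivation:
Click 1 (4,2) count=0: revealed 6 new [(3,1) (3,2) (3,3) (4,1) (4,2) (4,3)] -> total=6
Click 2 (2,1) count=1: revealed 1 new [(2,1)] -> total=7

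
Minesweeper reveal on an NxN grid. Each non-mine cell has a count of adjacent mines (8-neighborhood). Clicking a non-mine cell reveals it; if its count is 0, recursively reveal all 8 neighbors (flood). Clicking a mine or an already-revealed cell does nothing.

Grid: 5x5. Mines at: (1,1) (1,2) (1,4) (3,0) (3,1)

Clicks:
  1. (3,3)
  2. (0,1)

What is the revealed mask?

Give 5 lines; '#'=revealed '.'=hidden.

Click 1 (3,3) count=0: revealed 9 new [(2,2) (2,3) (2,4) (3,2) (3,3) (3,4) (4,2) (4,3) (4,4)] -> total=9
Click 2 (0,1) count=2: revealed 1 new [(0,1)] -> total=10

Answer: .#...
.....
..###
..###
..###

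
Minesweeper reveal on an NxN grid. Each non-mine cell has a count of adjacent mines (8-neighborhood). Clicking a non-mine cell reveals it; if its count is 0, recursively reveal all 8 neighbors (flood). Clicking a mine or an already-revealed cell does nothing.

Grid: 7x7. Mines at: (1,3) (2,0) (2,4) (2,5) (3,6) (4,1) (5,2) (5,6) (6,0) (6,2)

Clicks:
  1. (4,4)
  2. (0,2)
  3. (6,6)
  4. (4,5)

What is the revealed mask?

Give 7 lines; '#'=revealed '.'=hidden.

Click 1 (4,4) count=0: revealed 12 new [(3,3) (3,4) (3,5) (4,3) (4,4) (4,5) (5,3) (5,4) (5,5) (6,3) (6,4) (6,5)] -> total=12
Click 2 (0,2) count=1: revealed 1 new [(0,2)] -> total=13
Click 3 (6,6) count=1: revealed 1 new [(6,6)] -> total=14
Click 4 (4,5) count=2: revealed 0 new [(none)] -> total=14

Answer: ..#....
.......
.......
...###.
...###.
...###.
...####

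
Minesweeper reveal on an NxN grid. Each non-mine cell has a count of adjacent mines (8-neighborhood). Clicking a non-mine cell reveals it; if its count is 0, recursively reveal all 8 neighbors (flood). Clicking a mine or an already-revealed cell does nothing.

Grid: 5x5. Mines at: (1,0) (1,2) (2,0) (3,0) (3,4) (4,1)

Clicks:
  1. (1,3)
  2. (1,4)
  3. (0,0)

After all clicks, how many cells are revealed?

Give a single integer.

Click 1 (1,3) count=1: revealed 1 new [(1,3)] -> total=1
Click 2 (1,4) count=0: revealed 5 new [(0,3) (0,4) (1,4) (2,3) (2,4)] -> total=6
Click 3 (0,0) count=1: revealed 1 new [(0,0)] -> total=7

Answer: 7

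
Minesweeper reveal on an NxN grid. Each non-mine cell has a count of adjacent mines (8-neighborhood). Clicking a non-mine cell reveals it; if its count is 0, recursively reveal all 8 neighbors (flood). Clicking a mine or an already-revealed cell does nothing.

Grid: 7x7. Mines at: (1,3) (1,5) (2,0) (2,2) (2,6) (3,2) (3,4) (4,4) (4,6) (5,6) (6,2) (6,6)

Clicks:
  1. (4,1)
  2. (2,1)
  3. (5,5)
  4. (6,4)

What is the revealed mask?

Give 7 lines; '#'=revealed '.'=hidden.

Answer: .......
.......
.#.....
.......
.#.....
...###.
...###.

Derivation:
Click 1 (4,1) count=1: revealed 1 new [(4,1)] -> total=1
Click 2 (2,1) count=3: revealed 1 new [(2,1)] -> total=2
Click 3 (5,5) count=4: revealed 1 new [(5,5)] -> total=3
Click 4 (6,4) count=0: revealed 5 new [(5,3) (5,4) (6,3) (6,4) (6,5)] -> total=8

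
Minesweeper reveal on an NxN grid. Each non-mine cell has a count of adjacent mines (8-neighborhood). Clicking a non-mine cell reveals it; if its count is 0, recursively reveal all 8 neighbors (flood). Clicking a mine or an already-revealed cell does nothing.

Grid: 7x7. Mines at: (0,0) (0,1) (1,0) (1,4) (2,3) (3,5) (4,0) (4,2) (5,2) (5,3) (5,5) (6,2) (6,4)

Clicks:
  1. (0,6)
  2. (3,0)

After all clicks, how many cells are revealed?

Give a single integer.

Click 1 (0,6) count=0: revealed 6 new [(0,5) (0,6) (1,5) (1,6) (2,5) (2,6)] -> total=6
Click 2 (3,0) count=1: revealed 1 new [(3,0)] -> total=7

Answer: 7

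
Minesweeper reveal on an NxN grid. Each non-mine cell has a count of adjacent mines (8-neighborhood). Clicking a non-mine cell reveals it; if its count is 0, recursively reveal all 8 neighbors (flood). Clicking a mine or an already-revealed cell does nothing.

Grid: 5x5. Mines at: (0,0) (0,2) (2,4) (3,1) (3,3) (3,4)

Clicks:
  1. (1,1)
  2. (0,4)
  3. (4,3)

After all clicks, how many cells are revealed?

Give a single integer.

Answer: 6

Derivation:
Click 1 (1,1) count=2: revealed 1 new [(1,1)] -> total=1
Click 2 (0,4) count=0: revealed 4 new [(0,3) (0,4) (1,3) (1,4)] -> total=5
Click 3 (4,3) count=2: revealed 1 new [(4,3)] -> total=6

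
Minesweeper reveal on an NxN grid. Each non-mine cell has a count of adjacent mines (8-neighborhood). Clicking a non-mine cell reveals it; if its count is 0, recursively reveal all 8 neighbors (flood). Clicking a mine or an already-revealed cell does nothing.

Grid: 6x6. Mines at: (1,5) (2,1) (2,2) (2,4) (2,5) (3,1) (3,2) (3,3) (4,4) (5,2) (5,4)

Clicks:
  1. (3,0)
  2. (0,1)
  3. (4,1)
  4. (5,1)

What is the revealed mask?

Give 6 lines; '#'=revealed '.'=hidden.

Click 1 (3,0) count=2: revealed 1 new [(3,0)] -> total=1
Click 2 (0,1) count=0: revealed 10 new [(0,0) (0,1) (0,2) (0,3) (0,4) (1,0) (1,1) (1,2) (1,3) (1,4)] -> total=11
Click 3 (4,1) count=3: revealed 1 new [(4,1)] -> total=12
Click 4 (5,1) count=1: revealed 1 new [(5,1)] -> total=13

Answer: #####.
#####.
......
#.....
.#....
.#....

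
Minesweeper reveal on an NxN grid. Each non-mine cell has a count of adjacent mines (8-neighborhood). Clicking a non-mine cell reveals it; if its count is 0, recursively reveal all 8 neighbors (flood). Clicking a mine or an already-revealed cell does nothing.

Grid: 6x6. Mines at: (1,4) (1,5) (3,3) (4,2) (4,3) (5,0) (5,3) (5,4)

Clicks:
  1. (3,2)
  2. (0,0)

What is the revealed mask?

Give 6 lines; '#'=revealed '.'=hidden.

Answer: ####..
####..
####..
###...
##....
......

Derivation:
Click 1 (3,2) count=3: revealed 1 new [(3,2)] -> total=1
Click 2 (0,0) count=0: revealed 16 new [(0,0) (0,1) (0,2) (0,3) (1,0) (1,1) (1,2) (1,3) (2,0) (2,1) (2,2) (2,3) (3,0) (3,1) (4,0) (4,1)] -> total=17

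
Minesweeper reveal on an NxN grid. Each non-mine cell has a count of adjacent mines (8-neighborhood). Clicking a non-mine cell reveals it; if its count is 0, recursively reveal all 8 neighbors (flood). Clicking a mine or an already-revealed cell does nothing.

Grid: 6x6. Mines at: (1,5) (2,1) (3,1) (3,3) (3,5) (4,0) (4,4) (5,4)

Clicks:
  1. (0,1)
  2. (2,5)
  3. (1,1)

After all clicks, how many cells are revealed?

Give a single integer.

Click 1 (0,1) count=0: revealed 13 new [(0,0) (0,1) (0,2) (0,3) (0,4) (1,0) (1,1) (1,2) (1,3) (1,4) (2,2) (2,3) (2,4)] -> total=13
Click 2 (2,5) count=2: revealed 1 new [(2,5)] -> total=14
Click 3 (1,1) count=1: revealed 0 new [(none)] -> total=14

Answer: 14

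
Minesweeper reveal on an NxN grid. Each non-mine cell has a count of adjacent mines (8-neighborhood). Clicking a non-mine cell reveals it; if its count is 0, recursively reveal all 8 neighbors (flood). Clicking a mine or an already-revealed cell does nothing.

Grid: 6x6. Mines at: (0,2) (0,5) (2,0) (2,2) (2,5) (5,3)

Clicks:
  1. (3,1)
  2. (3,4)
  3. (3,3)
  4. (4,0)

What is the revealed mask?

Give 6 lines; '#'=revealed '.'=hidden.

Click 1 (3,1) count=2: revealed 1 new [(3,1)] -> total=1
Click 2 (3,4) count=1: revealed 1 new [(3,4)] -> total=2
Click 3 (3,3) count=1: revealed 1 new [(3,3)] -> total=3
Click 4 (4,0) count=0: revealed 8 new [(3,0) (3,2) (4,0) (4,1) (4,2) (5,0) (5,1) (5,2)] -> total=11

Answer: ......
......
......
#####.
###...
###...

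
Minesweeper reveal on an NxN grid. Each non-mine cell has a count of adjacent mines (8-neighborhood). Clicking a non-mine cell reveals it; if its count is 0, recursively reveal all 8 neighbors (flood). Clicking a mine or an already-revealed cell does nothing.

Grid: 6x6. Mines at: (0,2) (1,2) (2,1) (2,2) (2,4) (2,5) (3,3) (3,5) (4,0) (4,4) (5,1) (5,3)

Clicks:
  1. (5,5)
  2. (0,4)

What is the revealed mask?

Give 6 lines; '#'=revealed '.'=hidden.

Click 1 (5,5) count=1: revealed 1 new [(5,5)] -> total=1
Click 2 (0,4) count=0: revealed 6 new [(0,3) (0,4) (0,5) (1,3) (1,4) (1,5)] -> total=7

Answer: ...###
...###
......
......
......
.....#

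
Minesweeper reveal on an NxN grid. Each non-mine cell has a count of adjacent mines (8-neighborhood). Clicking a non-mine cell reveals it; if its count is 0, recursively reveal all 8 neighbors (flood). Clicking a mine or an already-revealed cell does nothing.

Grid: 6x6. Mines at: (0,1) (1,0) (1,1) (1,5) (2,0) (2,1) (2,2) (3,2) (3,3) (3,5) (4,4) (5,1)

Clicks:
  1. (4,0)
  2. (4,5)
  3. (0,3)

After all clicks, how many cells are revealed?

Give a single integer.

Answer: 8

Derivation:
Click 1 (4,0) count=1: revealed 1 new [(4,0)] -> total=1
Click 2 (4,5) count=2: revealed 1 new [(4,5)] -> total=2
Click 3 (0,3) count=0: revealed 6 new [(0,2) (0,3) (0,4) (1,2) (1,3) (1,4)] -> total=8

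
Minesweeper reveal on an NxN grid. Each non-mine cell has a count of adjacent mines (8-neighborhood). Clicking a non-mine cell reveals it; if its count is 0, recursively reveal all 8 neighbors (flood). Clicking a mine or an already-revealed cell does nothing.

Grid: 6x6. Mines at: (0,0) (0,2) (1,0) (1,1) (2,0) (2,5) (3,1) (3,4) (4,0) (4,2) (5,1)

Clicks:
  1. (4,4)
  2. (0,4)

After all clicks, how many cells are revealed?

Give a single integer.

Click 1 (4,4) count=1: revealed 1 new [(4,4)] -> total=1
Click 2 (0,4) count=0: revealed 6 new [(0,3) (0,4) (0,5) (1,3) (1,4) (1,5)] -> total=7

Answer: 7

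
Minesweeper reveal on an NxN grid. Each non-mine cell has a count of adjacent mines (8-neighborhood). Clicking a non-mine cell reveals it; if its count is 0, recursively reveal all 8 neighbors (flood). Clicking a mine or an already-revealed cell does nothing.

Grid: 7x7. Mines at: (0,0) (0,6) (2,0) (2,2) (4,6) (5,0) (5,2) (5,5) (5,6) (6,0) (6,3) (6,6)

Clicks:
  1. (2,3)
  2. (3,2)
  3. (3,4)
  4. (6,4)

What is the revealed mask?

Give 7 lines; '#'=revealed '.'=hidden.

Answer: .#####.
.######
...####
..#####
...###.
.......
....#..

Derivation:
Click 1 (2,3) count=1: revealed 1 new [(2,3)] -> total=1
Click 2 (3,2) count=1: revealed 1 new [(3,2)] -> total=2
Click 3 (3,4) count=0: revealed 21 new [(0,1) (0,2) (0,3) (0,4) (0,5) (1,1) (1,2) (1,3) (1,4) (1,5) (1,6) (2,4) (2,5) (2,6) (3,3) (3,4) (3,5) (3,6) (4,3) (4,4) (4,5)] -> total=23
Click 4 (6,4) count=2: revealed 1 new [(6,4)] -> total=24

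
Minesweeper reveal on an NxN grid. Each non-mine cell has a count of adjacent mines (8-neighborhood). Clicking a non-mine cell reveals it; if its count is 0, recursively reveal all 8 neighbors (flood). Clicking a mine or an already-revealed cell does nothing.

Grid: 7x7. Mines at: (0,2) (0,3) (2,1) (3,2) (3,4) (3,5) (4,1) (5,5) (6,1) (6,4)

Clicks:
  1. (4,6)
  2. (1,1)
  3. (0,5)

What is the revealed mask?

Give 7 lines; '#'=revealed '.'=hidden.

Answer: ....###
.#..###
....###
.......
......#
.......
.......

Derivation:
Click 1 (4,6) count=2: revealed 1 new [(4,6)] -> total=1
Click 2 (1,1) count=2: revealed 1 new [(1,1)] -> total=2
Click 3 (0,5) count=0: revealed 9 new [(0,4) (0,5) (0,6) (1,4) (1,5) (1,6) (2,4) (2,5) (2,6)] -> total=11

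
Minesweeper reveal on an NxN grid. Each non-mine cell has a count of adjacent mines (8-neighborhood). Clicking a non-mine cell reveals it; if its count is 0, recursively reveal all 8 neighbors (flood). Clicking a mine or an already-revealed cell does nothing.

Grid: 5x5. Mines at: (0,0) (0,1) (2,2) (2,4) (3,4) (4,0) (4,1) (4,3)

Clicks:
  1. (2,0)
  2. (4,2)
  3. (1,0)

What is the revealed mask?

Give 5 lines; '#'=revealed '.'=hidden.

Click 1 (2,0) count=0: revealed 6 new [(1,0) (1,1) (2,0) (2,1) (3,0) (3,1)] -> total=6
Click 2 (4,2) count=2: revealed 1 new [(4,2)] -> total=7
Click 3 (1,0) count=2: revealed 0 new [(none)] -> total=7

Answer: .....
##...
##...
##...
..#..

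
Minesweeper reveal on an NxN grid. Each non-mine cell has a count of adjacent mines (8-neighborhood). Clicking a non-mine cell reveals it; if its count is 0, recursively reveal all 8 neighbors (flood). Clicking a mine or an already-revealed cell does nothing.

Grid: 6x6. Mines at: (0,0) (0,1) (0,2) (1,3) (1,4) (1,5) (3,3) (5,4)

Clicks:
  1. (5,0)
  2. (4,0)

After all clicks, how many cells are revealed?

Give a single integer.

Answer: 17

Derivation:
Click 1 (5,0) count=0: revealed 17 new [(1,0) (1,1) (1,2) (2,0) (2,1) (2,2) (3,0) (3,1) (3,2) (4,0) (4,1) (4,2) (4,3) (5,0) (5,1) (5,2) (5,3)] -> total=17
Click 2 (4,0) count=0: revealed 0 new [(none)] -> total=17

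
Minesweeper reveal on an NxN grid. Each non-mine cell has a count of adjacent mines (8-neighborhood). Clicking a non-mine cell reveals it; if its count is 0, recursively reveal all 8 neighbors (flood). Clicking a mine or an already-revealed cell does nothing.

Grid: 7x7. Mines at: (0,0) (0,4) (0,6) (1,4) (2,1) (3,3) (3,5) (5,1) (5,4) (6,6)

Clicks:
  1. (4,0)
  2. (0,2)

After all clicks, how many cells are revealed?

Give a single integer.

Answer: 7

Derivation:
Click 1 (4,0) count=1: revealed 1 new [(4,0)] -> total=1
Click 2 (0,2) count=0: revealed 6 new [(0,1) (0,2) (0,3) (1,1) (1,2) (1,3)] -> total=7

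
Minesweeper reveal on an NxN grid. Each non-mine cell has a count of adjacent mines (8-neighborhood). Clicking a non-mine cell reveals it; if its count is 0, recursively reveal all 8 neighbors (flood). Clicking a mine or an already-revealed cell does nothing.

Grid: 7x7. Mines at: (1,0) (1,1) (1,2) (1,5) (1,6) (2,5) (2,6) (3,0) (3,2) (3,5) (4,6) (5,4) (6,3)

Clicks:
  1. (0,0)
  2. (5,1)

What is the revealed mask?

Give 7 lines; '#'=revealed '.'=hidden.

Click 1 (0,0) count=2: revealed 1 new [(0,0)] -> total=1
Click 2 (5,1) count=0: revealed 9 new [(4,0) (4,1) (4,2) (5,0) (5,1) (5,2) (6,0) (6,1) (6,2)] -> total=10

Answer: #......
.......
.......
.......
###....
###....
###....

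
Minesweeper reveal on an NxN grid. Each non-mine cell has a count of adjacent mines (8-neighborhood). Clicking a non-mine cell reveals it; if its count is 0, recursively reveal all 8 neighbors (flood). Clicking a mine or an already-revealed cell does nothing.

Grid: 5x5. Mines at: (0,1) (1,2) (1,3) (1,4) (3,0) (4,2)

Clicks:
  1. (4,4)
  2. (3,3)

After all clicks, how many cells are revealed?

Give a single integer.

Answer: 6

Derivation:
Click 1 (4,4) count=0: revealed 6 new [(2,3) (2,4) (3,3) (3,4) (4,3) (4,4)] -> total=6
Click 2 (3,3) count=1: revealed 0 new [(none)] -> total=6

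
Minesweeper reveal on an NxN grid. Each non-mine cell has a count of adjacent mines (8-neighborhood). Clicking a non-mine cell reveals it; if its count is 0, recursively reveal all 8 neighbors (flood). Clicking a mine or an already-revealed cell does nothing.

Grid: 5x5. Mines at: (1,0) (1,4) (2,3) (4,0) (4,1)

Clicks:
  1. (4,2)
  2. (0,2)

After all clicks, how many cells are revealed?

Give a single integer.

Click 1 (4,2) count=1: revealed 1 new [(4,2)] -> total=1
Click 2 (0,2) count=0: revealed 6 new [(0,1) (0,2) (0,3) (1,1) (1,2) (1,3)] -> total=7

Answer: 7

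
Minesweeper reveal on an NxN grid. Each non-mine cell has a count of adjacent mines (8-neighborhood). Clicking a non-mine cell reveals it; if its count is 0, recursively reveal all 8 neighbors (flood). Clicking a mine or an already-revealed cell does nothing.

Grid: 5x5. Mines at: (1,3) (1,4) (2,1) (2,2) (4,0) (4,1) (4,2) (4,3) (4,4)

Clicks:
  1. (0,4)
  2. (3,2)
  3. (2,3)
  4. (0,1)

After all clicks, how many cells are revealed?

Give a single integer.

Answer: 9

Derivation:
Click 1 (0,4) count=2: revealed 1 new [(0,4)] -> total=1
Click 2 (3,2) count=5: revealed 1 new [(3,2)] -> total=2
Click 3 (2,3) count=3: revealed 1 new [(2,3)] -> total=3
Click 4 (0,1) count=0: revealed 6 new [(0,0) (0,1) (0,2) (1,0) (1,1) (1,2)] -> total=9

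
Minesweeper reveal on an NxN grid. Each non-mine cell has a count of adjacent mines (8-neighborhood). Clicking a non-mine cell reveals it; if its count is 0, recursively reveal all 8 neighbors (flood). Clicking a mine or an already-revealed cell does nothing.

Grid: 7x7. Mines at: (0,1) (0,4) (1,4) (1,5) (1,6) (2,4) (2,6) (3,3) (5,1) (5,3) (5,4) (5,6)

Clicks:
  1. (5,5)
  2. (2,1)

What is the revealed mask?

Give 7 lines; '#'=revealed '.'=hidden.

Click 1 (5,5) count=2: revealed 1 new [(5,5)] -> total=1
Click 2 (2,1) count=0: revealed 12 new [(1,0) (1,1) (1,2) (2,0) (2,1) (2,2) (3,0) (3,1) (3,2) (4,0) (4,1) (4,2)] -> total=13

Answer: .......
###....
###....
###....
###....
.....#.
.......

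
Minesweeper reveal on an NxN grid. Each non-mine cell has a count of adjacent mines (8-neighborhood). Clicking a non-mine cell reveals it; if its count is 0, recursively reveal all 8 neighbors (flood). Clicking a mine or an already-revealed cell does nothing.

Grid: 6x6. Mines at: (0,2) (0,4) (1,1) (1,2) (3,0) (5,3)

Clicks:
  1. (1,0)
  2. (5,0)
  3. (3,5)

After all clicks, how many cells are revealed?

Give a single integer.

Answer: 25

Derivation:
Click 1 (1,0) count=1: revealed 1 new [(1,0)] -> total=1
Click 2 (5,0) count=0: revealed 6 new [(4,0) (4,1) (4,2) (5,0) (5,1) (5,2)] -> total=7
Click 3 (3,5) count=0: revealed 18 new [(1,3) (1,4) (1,5) (2,1) (2,2) (2,3) (2,4) (2,5) (3,1) (3,2) (3,3) (3,4) (3,5) (4,3) (4,4) (4,5) (5,4) (5,5)] -> total=25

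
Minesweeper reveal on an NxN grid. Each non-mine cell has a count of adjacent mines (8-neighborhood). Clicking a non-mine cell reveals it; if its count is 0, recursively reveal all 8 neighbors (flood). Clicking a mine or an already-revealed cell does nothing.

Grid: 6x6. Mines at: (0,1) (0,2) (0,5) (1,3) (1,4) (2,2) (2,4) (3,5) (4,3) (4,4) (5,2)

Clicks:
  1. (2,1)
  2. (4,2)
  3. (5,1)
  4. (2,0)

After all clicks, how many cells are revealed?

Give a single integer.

Answer: 11

Derivation:
Click 1 (2,1) count=1: revealed 1 new [(2,1)] -> total=1
Click 2 (4,2) count=2: revealed 1 new [(4,2)] -> total=2
Click 3 (5,1) count=1: revealed 1 new [(5,1)] -> total=3
Click 4 (2,0) count=0: revealed 8 new [(1,0) (1,1) (2,0) (3,0) (3,1) (4,0) (4,1) (5,0)] -> total=11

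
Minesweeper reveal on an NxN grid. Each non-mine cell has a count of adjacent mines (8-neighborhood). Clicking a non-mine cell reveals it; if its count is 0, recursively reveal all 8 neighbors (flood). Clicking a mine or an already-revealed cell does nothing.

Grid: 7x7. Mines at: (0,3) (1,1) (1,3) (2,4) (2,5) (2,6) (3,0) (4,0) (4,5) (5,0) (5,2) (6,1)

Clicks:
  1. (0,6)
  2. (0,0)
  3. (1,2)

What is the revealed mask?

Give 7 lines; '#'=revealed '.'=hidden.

Answer: #...###
..#.###
.......
.......
.......
.......
.......

Derivation:
Click 1 (0,6) count=0: revealed 6 new [(0,4) (0,5) (0,6) (1,4) (1,5) (1,6)] -> total=6
Click 2 (0,0) count=1: revealed 1 new [(0,0)] -> total=7
Click 3 (1,2) count=3: revealed 1 new [(1,2)] -> total=8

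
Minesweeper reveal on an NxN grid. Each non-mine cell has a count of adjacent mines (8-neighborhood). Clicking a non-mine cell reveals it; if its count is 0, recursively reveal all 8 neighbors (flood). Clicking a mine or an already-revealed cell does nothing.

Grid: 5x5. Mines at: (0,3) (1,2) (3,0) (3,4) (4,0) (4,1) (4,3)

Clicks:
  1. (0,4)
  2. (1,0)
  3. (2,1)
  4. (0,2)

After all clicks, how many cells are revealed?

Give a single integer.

Answer: 8

Derivation:
Click 1 (0,4) count=1: revealed 1 new [(0,4)] -> total=1
Click 2 (1,0) count=0: revealed 6 new [(0,0) (0,1) (1,0) (1,1) (2,0) (2,1)] -> total=7
Click 3 (2,1) count=2: revealed 0 new [(none)] -> total=7
Click 4 (0,2) count=2: revealed 1 new [(0,2)] -> total=8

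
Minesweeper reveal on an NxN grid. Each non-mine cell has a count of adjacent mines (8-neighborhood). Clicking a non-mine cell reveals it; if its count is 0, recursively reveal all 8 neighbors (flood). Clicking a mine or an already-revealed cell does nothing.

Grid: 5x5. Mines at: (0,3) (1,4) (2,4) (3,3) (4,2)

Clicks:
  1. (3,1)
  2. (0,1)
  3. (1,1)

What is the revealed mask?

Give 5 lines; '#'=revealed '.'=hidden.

Click 1 (3,1) count=1: revealed 1 new [(3,1)] -> total=1
Click 2 (0,1) count=0: revealed 13 new [(0,0) (0,1) (0,2) (1,0) (1,1) (1,2) (2,0) (2,1) (2,2) (3,0) (3,2) (4,0) (4,1)] -> total=14
Click 3 (1,1) count=0: revealed 0 new [(none)] -> total=14

Answer: ###..
###..
###..
###..
##...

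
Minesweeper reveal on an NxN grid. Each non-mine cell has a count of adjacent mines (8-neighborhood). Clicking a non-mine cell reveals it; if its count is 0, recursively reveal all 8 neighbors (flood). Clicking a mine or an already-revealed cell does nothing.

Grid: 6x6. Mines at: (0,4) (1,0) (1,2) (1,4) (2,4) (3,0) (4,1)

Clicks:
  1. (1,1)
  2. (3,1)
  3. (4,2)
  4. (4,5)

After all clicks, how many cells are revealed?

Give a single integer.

Click 1 (1,1) count=2: revealed 1 new [(1,1)] -> total=1
Click 2 (3,1) count=2: revealed 1 new [(3,1)] -> total=2
Click 3 (4,2) count=1: revealed 1 new [(4,2)] -> total=3
Click 4 (4,5) count=0: revealed 11 new [(3,2) (3,3) (3,4) (3,5) (4,3) (4,4) (4,5) (5,2) (5,3) (5,4) (5,5)] -> total=14

Answer: 14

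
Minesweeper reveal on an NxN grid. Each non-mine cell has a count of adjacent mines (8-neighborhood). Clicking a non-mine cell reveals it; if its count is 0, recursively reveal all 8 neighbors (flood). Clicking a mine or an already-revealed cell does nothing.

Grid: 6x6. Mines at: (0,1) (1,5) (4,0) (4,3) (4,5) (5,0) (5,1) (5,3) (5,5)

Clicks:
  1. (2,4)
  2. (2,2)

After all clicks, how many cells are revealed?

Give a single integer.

Click 1 (2,4) count=1: revealed 1 new [(2,4)] -> total=1
Click 2 (2,2) count=0: revealed 17 new [(0,2) (0,3) (0,4) (1,0) (1,1) (1,2) (1,3) (1,4) (2,0) (2,1) (2,2) (2,3) (3,0) (3,1) (3,2) (3,3) (3,4)] -> total=18

Answer: 18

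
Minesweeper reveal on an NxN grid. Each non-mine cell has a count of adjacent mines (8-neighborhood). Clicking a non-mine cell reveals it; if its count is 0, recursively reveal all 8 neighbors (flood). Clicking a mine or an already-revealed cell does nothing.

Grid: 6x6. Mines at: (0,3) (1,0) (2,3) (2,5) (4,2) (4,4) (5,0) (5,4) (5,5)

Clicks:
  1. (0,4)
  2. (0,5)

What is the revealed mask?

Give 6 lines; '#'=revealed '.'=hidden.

Answer: ....##
....##
......
......
......
......

Derivation:
Click 1 (0,4) count=1: revealed 1 new [(0,4)] -> total=1
Click 2 (0,5) count=0: revealed 3 new [(0,5) (1,4) (1,5)] -> total=4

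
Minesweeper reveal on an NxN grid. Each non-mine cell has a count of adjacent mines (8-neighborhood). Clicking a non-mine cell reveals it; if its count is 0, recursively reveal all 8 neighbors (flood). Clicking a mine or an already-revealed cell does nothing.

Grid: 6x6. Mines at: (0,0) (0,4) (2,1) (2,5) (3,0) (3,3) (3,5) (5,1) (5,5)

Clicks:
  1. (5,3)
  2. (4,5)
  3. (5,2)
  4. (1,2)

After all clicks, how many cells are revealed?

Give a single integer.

Click 1 (5,3) count=0: revealed 6 new [(4,2) (4,3) (4,4) (5,2) (5,3) (5,4)] -> total=6
Click 2 (4,5) count=2: revealed 1 new [(4,5)] -> total=7
Click 3 (5,2) count=1: revealed 0 new [(none)] -> total=7
Click 4 (1,2) count=1: revealed 1 new [(1,2)] -> total=8

Answer: 8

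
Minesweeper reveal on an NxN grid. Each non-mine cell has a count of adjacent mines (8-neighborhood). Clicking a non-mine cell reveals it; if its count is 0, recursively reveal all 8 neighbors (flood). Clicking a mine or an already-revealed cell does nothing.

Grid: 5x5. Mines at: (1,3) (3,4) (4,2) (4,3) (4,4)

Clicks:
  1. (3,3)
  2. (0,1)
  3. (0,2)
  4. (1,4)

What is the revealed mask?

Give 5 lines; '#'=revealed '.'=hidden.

Answer: ###..
###.#
###..
####.
##...

Derivation:
Click 1 (3,3) count=4: revealed 1 new [(3,3)] -> total=1
Click 2 (0,1) count=0: revealed 14 new [(0,0) (0,1) (0,2) (1,0) (1,1) (1,2) (2,0) (2,1) (2,2) (3,0) (3,1) (3,2) (4,0) (4,1)] -> total=15
Click 3 (0,2) count=1: revealed 0 new [(none)] -> total=15
Click 4 (1,4) count=1: revealed 1 new [(1,4)] -> total=16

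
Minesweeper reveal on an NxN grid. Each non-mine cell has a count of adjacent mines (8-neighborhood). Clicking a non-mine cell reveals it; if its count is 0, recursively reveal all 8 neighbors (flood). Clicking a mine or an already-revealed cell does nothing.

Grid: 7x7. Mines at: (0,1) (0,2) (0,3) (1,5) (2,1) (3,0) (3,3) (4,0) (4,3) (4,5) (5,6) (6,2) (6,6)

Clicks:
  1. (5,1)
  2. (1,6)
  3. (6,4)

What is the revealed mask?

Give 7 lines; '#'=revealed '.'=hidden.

Click 1 (5,1) count=2: revealed 1 new [(5,1)] -> total=1
Click 2 (1,6) count=1: revealed 1 new [(1,6)] -> total=2
Click 3 (6,4) count=0: revealed 6 new [(5,3) (5,4) (5,5) (6,3) (6,4) (6,5)] -> total=8

Answer: .......
......#
.......
.......
.......
.#.###.
...###.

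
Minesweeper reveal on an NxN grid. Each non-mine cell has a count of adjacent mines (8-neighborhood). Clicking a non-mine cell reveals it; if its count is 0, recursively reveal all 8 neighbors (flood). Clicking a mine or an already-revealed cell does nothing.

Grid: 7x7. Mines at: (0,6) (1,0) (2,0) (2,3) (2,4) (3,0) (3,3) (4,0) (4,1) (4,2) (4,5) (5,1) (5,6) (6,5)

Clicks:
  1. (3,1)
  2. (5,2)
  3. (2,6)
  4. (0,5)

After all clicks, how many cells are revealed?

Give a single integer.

Click 1 (3,1) count=5: revealed 1 new [(3,1)] -> total=1
Click 2 (5,2) count=3: revealed 1 new [(5,2)] -> total=2
Click 3 (2,6) count=0: revealed 6 new [(1,5) (1,6) (2,5) (2,6) (3,5) (3,6)] -> total=8
Click 4 (0,5) count=1: revealed 1 new [(0,5)] -> total=9

Answer: 9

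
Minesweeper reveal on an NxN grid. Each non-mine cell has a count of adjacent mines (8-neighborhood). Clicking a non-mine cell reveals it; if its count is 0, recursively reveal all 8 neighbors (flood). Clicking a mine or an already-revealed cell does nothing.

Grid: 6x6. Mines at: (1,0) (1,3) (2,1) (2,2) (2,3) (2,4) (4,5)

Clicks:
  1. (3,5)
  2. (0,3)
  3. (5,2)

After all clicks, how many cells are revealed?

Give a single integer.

Answer: 17

Derivation:
Click 1 (3,5) count=2: revealed 1 new [(3,5)] -> total=1
Click 2 (0,3) count=1: revealed 1 new [(0,3)] -> total=2
Click 3 (5,2) count=0: revealed 15 new [(3,0) (3,1) (3,2) (3,3) (3,4) (4,0) (4,1) (4,2) (4,3) (4,4) (5,0) (5,1) (5,2) (5,3) (5,4)] -> total=17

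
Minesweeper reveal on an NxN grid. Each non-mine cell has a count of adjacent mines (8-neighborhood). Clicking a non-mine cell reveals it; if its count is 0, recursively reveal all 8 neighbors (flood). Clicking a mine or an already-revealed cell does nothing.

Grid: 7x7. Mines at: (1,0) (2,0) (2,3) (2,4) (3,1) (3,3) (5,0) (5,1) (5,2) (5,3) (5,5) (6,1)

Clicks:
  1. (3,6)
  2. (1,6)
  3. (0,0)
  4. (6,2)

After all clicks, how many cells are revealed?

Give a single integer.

Click 1 (3,6) count=0: revealed 18 new [(0,1) (0,2) (0,3) (0,4) (0,5) (0,6) (1,1) (1,2) (1,3) (1,4) (1,5) (1,6) (2,5) (2,6) (3,5) (3,6) (4,5) (4,6)] -> total=18
Click 2 (1,6) count=0: revealed 0 new [(none)] -> total=18
Click 3 (0,0) count=1: revealed 1 new [(0,0)] -> total=19
Click 4 (6,2) count=4: revealed 1 new [(6,2)] -> total=20

Answer: 20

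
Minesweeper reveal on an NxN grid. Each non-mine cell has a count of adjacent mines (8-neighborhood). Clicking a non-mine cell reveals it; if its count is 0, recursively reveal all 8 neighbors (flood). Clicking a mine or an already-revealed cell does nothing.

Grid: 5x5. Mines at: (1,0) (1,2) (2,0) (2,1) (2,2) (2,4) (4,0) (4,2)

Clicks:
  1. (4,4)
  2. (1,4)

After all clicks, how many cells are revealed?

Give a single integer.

Click 1 (4,4) count=0: revealed 4 new [(3,3) (3,4) (4,3) (4,4)] -> total=4
Click 2 (1,4) count=1: revealed 1 new [(1,4)] -> total=5

Answer: 5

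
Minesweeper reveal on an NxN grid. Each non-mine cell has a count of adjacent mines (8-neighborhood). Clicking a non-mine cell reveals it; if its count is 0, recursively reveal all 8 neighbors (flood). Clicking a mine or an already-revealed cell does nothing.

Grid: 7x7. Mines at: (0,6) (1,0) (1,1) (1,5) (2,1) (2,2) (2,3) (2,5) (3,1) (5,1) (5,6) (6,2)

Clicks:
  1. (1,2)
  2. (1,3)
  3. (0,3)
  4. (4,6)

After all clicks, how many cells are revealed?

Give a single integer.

Answer: 7

Derivation:
Click 1 (1,2) count=4: revealed 1 new [(1,2)] -> total=1
Click 2 (1,3) count=2: revealed 1 new [(1,3)] -> total=2
Click 3 (0,3) count=0: revealed 4 new [(0,2) (0,3) (0,4) (1,4)] -> total=6
Click 4 (4,6) count=1: revealed 1 new [(4,6)] -> total=7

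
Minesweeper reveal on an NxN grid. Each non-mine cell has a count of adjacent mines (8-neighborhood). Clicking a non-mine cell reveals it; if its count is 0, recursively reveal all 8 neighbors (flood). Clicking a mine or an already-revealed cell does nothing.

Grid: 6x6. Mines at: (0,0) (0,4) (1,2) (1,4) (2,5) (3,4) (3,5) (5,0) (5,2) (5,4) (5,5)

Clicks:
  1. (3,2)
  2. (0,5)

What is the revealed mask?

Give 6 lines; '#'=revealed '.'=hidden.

Click 1 (3,2) count=0: revealed 14 new [(1,0) (1,1) (2,0) (2,1) (2,2) (2,3) (3,0) (3,1) (3,2) (3,3) (4,0) (4,1) (4,2) (4,3)] -> total=14
Click 2 (0,5) count=2: revealed 1 new [(0,5)] -> total=15

Answer: .....#
##....
####..
####..
####..
......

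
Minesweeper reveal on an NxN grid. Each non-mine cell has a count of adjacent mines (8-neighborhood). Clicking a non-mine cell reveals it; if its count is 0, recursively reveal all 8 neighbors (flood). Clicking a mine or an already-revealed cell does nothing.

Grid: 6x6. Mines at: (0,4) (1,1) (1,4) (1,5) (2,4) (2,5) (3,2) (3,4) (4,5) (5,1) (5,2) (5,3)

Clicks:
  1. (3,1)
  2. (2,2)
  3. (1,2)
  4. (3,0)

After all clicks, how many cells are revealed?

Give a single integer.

Answer: 8

Derivation:
Click 1 (3,1) count=1: revealed 1 new [(3,1)] -> total=1
Click 2 (2,2) count=2: revealed 1 new [(2,2)] -> total=2
Click 3 (1,2) count=1: revealed 1 new [(1,2)] -> total=3
Click 4 (3,0) count=0: revealed 5 new [(2,0) (2,1) (3,0) (4,0) (4,1)] -> total=8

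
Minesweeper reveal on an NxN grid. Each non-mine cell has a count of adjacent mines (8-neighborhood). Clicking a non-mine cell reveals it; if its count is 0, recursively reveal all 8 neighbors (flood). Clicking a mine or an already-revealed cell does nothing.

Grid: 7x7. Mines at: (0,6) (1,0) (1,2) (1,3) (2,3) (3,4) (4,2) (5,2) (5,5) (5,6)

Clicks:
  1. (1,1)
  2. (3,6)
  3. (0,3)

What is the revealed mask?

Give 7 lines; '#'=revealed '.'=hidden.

Click 1 (1,1) count=2: revealed 1 new [(1,1)] -> total=1
Click 2 (3,6) count=0: revealed 8 new [(1,5) (1,6) (2,5) (2,6) (3,5) (3,6) (4,5) (4,6)] -> total=9
Click 3 (0,3) count=2: revealed 1 new [(0,3)] -> total=10

Answer: ...#...
.#...##
.....##
.....##
.....##
.......
.......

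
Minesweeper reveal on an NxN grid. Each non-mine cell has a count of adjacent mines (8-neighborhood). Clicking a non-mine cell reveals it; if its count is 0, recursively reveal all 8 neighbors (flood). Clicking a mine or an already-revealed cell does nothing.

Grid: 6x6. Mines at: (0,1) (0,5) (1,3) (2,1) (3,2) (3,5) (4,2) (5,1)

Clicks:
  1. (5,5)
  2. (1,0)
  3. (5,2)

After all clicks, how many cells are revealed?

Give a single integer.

Click 1 (5,5) count=0: revealed 6 new [(4,3) (4,4) (4,5) (5,3) (5,4) (5,5)] -> total=6
Click 2 (1,0) count=2: revealed 1 new [(1,0)] -> total=7
Click 3 (5,2) count=2: revealed 1 new [(5,2)] -> total=8

Answer: 8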